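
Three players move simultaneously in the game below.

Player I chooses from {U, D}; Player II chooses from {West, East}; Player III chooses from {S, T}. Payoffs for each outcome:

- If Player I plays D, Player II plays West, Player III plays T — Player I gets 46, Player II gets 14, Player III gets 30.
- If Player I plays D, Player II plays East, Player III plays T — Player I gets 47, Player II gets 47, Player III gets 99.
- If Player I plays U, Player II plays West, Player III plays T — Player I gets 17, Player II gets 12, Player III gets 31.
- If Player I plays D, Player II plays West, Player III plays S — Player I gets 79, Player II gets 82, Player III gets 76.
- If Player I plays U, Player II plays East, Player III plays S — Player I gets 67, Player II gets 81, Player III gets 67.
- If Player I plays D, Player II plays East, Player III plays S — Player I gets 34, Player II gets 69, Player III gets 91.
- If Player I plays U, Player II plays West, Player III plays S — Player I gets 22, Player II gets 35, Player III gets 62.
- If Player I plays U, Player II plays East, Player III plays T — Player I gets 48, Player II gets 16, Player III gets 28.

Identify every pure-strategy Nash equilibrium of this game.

(U, West, S): Player I can switch to D (22 → 79). Not NE.
(U, West, T): Player I can switch to D (17 → 46). Not NE.
(U, East, S): Player I gets 67, best alternative 34; Player II gets 81, best alternative 35; Player III gets 67, best alternative 28. No profitable deviation — NE.
(U, East, T): Player III can switch to S (28 → 67). Not NE.
(D, West, S): Player I gets 79, best alternative 22; Player II gets 82, best alternative 69; Player III gets 76, best alternative 30. No profitable deviation — NE.
(D, West, T): Player II can switch to East (14 → 47). Not NE.
(D, East, S): Player I can switch to U (34 → 67). Not NE.
(D, East, T): Player I can switch to U (47 → 48). Not NE.

Pure-strategy Nash equilibria: (U, East, S), (D, West, S)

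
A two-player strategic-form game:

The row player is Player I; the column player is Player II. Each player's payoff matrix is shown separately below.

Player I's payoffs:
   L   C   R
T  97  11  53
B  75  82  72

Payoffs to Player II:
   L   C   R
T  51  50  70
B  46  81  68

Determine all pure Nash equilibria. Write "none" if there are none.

Pure NE: (B, C)

(T, L): Player II can switch to R (51 → 70). Not NE.
(T, C): Player I can switch to B (11 → 82). Not NE.
(T, R): Player I can switch to B (53 → 72). Not NE.
(B, L): Player I can switch to T (75 → 97). Not NE.
(B, C): Player I gets 82, best alternative 11; Player II gets 81, best alternative 68. No profitable deviation — NE.
(B, R): Player II can switch to C (68 → 81). Not NE.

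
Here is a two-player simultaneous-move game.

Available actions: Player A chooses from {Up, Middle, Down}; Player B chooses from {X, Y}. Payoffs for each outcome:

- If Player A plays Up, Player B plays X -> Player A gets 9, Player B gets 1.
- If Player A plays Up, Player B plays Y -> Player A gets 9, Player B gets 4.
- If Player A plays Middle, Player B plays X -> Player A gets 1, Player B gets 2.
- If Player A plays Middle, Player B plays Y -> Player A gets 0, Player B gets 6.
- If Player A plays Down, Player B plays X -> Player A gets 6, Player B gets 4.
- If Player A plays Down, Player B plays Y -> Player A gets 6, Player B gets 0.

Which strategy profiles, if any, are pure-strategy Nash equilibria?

Pure NE: (Up, Y)

(Up, X): Player B can switch to Y (1 → 4). Not NE.
(Up, Y): Player A gets 9, best alternative 6; Player B gets 4, best alternative 1. No profitable deviation — NE.
(Middle, X): Player A can switch to Up (1 → 9). Not NE.
(Middle, Y): Player A can switch to Up (0 → 9). Not NE.
(Down, X): Player A can switch to Up (6 → 9). Not NE.
(Down, Y): Player A can switch to Up (6 → 9). Not NE.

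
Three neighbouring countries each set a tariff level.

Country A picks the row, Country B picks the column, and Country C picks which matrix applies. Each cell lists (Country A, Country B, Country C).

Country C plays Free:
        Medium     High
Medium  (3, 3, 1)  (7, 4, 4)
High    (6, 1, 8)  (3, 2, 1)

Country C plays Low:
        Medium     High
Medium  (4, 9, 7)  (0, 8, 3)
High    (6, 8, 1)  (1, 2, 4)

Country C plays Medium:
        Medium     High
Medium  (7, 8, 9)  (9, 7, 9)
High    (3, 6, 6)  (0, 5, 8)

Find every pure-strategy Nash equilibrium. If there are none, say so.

(Medium, Medium, Medium)

For each player, find the best response to each opponent profile; mutual best responses are the pure NE.
Country A against (Medium, Free): payoffs 3, 6 → best response High.
Country A against (Medium, Low): payoffs 4, 6 → best response High.
Country A against (Medium, Medium): payoffs 7, 3 → best response Medium.
Country A against (High, Free): payoffs 7, 3 → best response Medium.
Country A against (High, Low): payoffs 0, 1 → best response High.
Country A against (High, Medium): payoffs 9, 0 → best response Medium.
Country B against (Medium, Free): payoffs 3, 4 → best response High.
Country B against (Medium, Low): payoffs 9, 8 → best response Medium.
Country B against (Medium, Medium): payoffs 8, 7 → best response Medium.
Country B against (High, Free): payoffs 1, 2 → best response High.
Country B against (High, Low): payoffs 8, 2 → best response Medium.
Country B against (High, Medium): payoffs 6, 5 → best response Medium.
Country C against (Medium, Medium): payoffs 1, 7, 9 → best response Medium.
Country C against (Medium, High): payoffs 4, 3, 9 → best response Medium.
Country C against (High, Medium): payoffs 8, 1, 6 → best response Free.
Country C against (High, High): payoffs 1, 4, 8 → best response Medium.
Mutual best responses: (Medium, Medium, Medium).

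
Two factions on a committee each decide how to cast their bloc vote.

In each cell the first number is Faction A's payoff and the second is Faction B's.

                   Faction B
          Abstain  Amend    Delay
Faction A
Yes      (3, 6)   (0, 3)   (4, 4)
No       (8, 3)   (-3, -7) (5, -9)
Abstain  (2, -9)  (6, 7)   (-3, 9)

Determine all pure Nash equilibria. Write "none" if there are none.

The unique pure-strategy Nash equilibrium is (No, Abstain).

Check each profile: it is a Nash equilibrium iff no player can strictly gain by switching unilaterally.
(Yes, Abstain): Faction A can switch to No (3 → 8). Not NE.
(Yes, Amend): Faction A can switch to Abstain (0 → 6). Not NE.
(Yes, Delay): Faction A can switch to No (4 → 5). Not NE.
(No, Abstain): Faction A gets 8, best alternative 3; Faction B gets 3, best alternative -7. No profitable deviation — NE.
(No, Amend): Faction A can switch to Yes (-3 → 0). Not NE.
(No, Delay): Faction B can switch to Abstain (-9 → 3). Not NE.
(Abstain, Abstain): Faction A can switch to Yes (2 → 3). Not NE.
(Abstain, Amend): Faction B can switch to Delay (7 → 9). Not NE.
(Abstain, Delay): Faction A can switch to Yes (-3 → 4). Not NE.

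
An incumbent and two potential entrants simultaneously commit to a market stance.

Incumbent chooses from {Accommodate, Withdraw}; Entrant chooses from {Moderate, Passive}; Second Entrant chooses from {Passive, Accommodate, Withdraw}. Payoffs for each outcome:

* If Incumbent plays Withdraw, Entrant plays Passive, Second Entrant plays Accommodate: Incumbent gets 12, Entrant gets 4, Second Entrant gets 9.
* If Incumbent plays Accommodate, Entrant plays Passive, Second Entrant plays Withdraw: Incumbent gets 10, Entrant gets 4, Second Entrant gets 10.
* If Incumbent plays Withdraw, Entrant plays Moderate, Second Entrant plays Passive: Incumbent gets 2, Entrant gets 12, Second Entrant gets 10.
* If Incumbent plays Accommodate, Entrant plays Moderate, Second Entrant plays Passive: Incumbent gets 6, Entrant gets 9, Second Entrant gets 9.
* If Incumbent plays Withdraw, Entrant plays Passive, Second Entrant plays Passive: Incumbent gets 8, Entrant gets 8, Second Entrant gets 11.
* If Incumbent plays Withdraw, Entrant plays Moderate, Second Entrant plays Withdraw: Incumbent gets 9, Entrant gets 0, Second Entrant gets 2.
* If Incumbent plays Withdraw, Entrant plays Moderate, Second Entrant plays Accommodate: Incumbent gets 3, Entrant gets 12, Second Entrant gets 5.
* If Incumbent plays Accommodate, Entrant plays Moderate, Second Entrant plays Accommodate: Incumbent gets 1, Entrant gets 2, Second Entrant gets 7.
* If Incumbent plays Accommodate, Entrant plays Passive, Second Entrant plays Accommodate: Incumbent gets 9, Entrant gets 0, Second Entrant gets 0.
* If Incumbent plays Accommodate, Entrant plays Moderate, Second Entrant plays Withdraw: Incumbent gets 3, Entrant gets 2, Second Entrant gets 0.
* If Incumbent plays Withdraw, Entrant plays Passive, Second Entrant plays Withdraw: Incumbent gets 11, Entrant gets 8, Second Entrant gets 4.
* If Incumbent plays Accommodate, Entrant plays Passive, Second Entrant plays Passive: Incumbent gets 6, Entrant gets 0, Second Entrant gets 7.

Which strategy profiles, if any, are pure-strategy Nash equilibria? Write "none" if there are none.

For each strategy profile, look for a profitable unilateral deviation.
(Accommodate, Moderate, Passive): Incumbent gets 6, best alternative 2; Entrant gets 9, best alternative 0; Second Entrant gets 9, best alternative 7. No profitable deviation — NE.
(Accommodate, Moderate, Accommodate): Incumbent can switch to Withdraw (1 → 3). Not NE.
(Accommodate, Moderate, Withdraw): Incumbent can switch to Withdraw (3 → 9). Not NE.
(Accommodate, Passive, Passive): Incumbent can switch to Withdraw (6 → 8). Not NE.
(Accommodate, Passive, Accommodate): Incumbent can switch to Withdraw (9 → 12). Not NE.
(Accommodate, Passive, Withdraw): Incumbent can switch to Withdraw (10 → 11). Not NE.
(Withdraw, Moderate, Passive): Incumbent can switch to Accommodate (2 → 6). Not NE.
(The remaining 5 profiles each have a profitable deviation by the same check.)

The unique pure-strategy Nash equilibrium is (Accommodate, Moderate, Passive).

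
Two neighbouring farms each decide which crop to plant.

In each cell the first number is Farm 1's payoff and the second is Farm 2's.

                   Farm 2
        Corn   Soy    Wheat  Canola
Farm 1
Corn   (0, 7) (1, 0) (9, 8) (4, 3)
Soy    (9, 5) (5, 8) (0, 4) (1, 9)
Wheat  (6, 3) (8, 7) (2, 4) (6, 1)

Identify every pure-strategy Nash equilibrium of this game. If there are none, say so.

For each player, find the best response to each opponent profile; mutual best responses are the pure NE.
Farm 1 against Corn: payoffs 0, 9, 6 → best response Soy.
Farm 1 against Soy: payoffs 1, 5, 8 → best response Wheat.
Farm 1 against Wheat: payoffs 9, 0, 2 → best response Corn.
Farm 1 against Canola: payoffs 4, 1, 6 → best response Wheat.
Farm 2 against Corn: payoffs 7, 0, 8, 3 → best response Wheat.
Farm 2 against Soy: payoffs 5, 8, 4, 9 → best response Canola.
Farm 2 against Wheat: payoffs 3, 7, 4, 1 → best response Soy.
Mutual best responses: (Corn, Wheat); (Wheat, Soy).

The pure Nash equilibria are (Corn, Wheat); (Wheat, Soy).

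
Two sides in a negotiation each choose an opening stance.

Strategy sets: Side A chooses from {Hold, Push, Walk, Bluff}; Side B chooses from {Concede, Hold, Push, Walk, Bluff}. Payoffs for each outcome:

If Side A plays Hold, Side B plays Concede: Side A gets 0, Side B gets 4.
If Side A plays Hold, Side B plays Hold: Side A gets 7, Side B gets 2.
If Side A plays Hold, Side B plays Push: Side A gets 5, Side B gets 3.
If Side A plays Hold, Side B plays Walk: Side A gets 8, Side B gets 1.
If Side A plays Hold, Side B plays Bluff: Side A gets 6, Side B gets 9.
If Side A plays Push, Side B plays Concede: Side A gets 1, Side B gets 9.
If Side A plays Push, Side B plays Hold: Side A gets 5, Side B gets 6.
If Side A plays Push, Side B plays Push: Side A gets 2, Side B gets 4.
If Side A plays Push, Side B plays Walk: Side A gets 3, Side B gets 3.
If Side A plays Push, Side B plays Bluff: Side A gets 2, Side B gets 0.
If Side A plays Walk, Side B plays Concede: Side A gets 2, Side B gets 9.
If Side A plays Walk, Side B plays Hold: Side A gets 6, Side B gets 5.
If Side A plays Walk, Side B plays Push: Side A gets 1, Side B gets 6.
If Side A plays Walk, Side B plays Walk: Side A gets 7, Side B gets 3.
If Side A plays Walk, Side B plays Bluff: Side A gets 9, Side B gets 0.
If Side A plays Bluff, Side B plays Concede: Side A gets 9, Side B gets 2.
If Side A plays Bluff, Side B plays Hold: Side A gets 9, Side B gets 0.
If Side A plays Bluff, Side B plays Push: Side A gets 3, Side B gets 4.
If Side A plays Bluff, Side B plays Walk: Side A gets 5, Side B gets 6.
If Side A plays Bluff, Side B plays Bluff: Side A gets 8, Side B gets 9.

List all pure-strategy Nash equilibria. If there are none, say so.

This game has no pure Nash equilibrium.

For each strategy profile, look for a profitable unilateral deviation.
(Hold, Concede): Side A can switch to Push (0 → 1). Not NE.
(Hold, Hold): Side A can switch to Bluff (7 → 9). Not NE.
(Hold, Push): Side B can switch to Concede (3 → 4). Not NE.
(Hold, Walk): Side B can switch to Concede (1 → 4). Not NE.
(Hold, Bluff): Side A can switch to Walk (6 → 9). Not NE.
(Push, Concede): Side A can switch to Walk (1 → 2). Not NE.
(The remaining 14 profiles each have a profitable deviation by the same check.)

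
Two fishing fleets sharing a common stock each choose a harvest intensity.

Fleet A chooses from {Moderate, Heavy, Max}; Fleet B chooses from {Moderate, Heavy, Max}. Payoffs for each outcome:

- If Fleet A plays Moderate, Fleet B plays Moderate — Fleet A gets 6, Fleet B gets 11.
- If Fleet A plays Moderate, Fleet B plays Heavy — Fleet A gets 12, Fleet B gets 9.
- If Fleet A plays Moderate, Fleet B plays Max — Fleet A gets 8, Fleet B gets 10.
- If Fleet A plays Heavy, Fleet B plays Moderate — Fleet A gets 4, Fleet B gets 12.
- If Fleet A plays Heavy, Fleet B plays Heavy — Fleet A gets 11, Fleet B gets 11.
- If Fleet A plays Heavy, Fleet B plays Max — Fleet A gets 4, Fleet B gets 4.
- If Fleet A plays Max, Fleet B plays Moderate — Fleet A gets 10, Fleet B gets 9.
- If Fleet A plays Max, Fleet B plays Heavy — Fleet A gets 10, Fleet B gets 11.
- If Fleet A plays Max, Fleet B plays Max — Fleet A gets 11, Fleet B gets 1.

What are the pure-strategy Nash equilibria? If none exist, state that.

There is no pure-strategy Nash equilibrium.

Fleet A against Moderate: payoffs 6, 4, 10 → best response Max.
Fleet A against Heavy: payoffs 12, 11, 10 → best response Moderate.
Fleet A against Max: payoffs 8, 4, 11 → best response Max.
Fleet B against Moderate: payoffs 11, 9, 10 → best response Moderate.
Fleet B against Heavy: payoffs 12, 11, 4 → best response Moderate.
Fleet B against Max: payoffs 9, 11, 1 → best response Heavy.
No profile is a mutual best response for all players.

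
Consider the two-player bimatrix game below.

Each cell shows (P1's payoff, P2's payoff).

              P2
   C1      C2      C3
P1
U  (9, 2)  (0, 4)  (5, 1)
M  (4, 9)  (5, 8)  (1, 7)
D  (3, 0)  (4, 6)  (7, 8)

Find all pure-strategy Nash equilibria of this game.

(D, C3)

For each strategy profile, look for a profitable unilateral deviation.
(U, C1): P2 can switch to C2 (2 → 4). Not NE.
(U, C2): P1 can switch to M (0 → 5). Not NE.
(U, C3): P1 can switch to D (5 → 7). Not NE.
(M, C1): P1 can switch to U (4 → 9). Not NE.
(M, C2): P2 can switch to C1 (8 → 9). Not NE.
(M, C3): P1 can switch to U (1 → 5). Not NE.
(D, C1): P1 can switch to U (3 → 9). Not NE.
(D, C2): P1 can switch to M (4 → 5). Not NE.
(D, C3): P1 gets 7, best alternative 5; P2 gets 8, best alternative 6. No profitable deviation — NE.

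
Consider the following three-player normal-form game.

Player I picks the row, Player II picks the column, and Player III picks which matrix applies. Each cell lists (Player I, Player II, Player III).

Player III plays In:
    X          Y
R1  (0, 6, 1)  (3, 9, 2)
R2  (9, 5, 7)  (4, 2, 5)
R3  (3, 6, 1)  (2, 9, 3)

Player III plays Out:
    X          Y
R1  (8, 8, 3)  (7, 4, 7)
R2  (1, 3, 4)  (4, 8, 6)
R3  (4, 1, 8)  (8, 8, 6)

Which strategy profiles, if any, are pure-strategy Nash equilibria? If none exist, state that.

(R1, X, Out); (R2, X, In); (R3, Y, Out)

Player I against (X, In): payoffs 0, 9, 3 → best response R2.
Player I against (X, Out): payoffs 8, 1, 4 → best response R1.
Player I against (Y, In): payoffs 3, 4, 2 → best response R2.
Player I against (Y, Out): payoffs 7, 4, 8 → best response R3.
Player II against (R1, In): payoffs 6, 9 → best response Y.
Player II against (R1, Out): payoffs 8, 4 → best response X.
Player II against (R2, In): payoffs 5, 2 → best response X.
Player II against (R2, Out): payoffs 3, 8 → best response Y.
Player II against (R3, In): payoffs 6, 9 → best response Y.
Player II against (R3, Out): payoffs 1, 8 → best response Y.
Player III against (R1, X): payoffs 1, 3 → best response Out.
Player III against (R1, Y): payoffs 2, 7 → best response Out.
Player III against (R2, X): payoffs 7, 4 → best response In.
Player III against (R2, Y): payoffs 5, 6 → best response Out.
Player III against (R3, X): payoffs 1, 8 → best response Out.
Player III against (R3, Y): payoffs 3, 6 → best response Out.
Mutual best responses: (R1, X, Out); (R2, X, In); (R3, Y, Out).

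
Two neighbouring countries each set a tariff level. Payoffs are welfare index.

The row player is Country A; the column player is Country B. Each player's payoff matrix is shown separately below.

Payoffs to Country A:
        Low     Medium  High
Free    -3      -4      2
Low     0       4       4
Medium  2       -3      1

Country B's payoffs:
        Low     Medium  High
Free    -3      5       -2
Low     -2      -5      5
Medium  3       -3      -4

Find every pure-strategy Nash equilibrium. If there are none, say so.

The pure Nash equilibria are (Low, High); (Medium, Low).

Country A against Low: payoffs -3, 0, 2 → best response Medium.
Country A against Medium: payoffs -4, 4, -3 → best response Low.
Country A against High: payoffs 2, 4, 1 → best response Low.
Country B against Free: payoffs -3, 5, -2 → best response Medium.
Country B against Low: payoffs -2, -5, 5 → best response High.
Country B against Medium: payoffs 3, -3, -4 → best response Low.
Mutual best responses: (Low, High); (Medium, Low).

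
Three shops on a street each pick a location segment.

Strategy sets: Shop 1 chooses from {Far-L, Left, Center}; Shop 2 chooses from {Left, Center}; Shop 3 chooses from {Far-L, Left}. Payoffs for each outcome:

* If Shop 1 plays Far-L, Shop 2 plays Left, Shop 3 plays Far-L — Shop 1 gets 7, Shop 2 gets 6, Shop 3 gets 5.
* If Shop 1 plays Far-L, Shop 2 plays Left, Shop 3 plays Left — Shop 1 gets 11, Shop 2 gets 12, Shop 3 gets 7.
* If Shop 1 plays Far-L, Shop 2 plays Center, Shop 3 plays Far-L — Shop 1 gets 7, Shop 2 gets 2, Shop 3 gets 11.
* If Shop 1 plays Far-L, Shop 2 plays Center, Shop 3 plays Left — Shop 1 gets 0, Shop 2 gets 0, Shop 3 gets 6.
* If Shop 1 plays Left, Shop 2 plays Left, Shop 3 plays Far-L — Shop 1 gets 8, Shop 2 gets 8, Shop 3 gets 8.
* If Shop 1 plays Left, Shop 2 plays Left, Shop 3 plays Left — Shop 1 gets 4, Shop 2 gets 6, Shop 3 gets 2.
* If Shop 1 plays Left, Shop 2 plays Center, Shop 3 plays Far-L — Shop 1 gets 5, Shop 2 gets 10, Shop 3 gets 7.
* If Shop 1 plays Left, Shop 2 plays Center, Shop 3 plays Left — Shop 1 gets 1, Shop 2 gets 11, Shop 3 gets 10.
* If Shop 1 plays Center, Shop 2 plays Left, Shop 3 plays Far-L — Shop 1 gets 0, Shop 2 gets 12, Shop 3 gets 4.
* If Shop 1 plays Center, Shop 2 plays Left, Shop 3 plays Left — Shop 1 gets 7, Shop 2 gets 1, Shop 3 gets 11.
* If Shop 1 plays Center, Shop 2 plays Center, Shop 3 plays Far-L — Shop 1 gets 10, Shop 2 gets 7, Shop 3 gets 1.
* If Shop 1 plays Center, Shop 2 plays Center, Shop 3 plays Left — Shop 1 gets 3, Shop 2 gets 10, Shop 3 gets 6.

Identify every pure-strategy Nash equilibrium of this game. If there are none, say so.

(Far-L, Left, Left); (Center, Center, Left)

Mark each player's best response to every combination of opponents' strategies; a profile where every player is best-responding is a pure Nash equilibrium.
Shop 1 against (Left, Far-L): payoffs 7, 8, 0 → best response Left.
Shop 1 against (Left, Left): payoffs 11, 4, 7 → best response Far-L.
Shop 1 against (Center, Far-L): payoffs 7, 5, 10 → best response Center.
Shop 1 against (Center, Left): payoffs 0, 1, 3 → best response Center.
Shop 2 against (Far-L, Far-L): payoffs 6, 2 → best response Left.
Shop 2 against (Far-L, Left): payoffs 12, 0 → best response Left.
Shop 2 against (Left, Far-L): payoffs 8, 10 → best response Center.
Shop 2 against (Left, Left): payoffs 6, 11 → best response Center.
Shop 2 against (Center, Far-L): payoffs 12, 7 → best response Left.
Shop 2 against (Center, Left): payoffs 1, 10 → best response Center.
Shop 3 against (Far-L, Left): payoffs 5, 7 → best response Left.
Shop 3 against (Far-L, Center): payoffs 11, 6 → best response Far-L.
Shop 3 against (Left, Left): payoffs 8, 2 → best response Far-L.
Shop 3 against (Left, Center): payoffs 7, 10 → best response Left.
Shop 3 against (Center, Left): payoffs 4, 11 → best response Left.
Shop 3 against (Center, Center): payoffs 1, 6 → best response Left.
Mutual best responses: (Far-L, Left, Left); (Center, Center, Left).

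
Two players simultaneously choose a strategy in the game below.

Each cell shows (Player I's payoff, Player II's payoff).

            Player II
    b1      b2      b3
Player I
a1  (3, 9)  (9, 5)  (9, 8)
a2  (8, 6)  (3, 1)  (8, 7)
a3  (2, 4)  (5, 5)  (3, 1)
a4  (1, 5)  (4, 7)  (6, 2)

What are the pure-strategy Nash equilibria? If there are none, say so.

(a1, b1): Player I can switch to a2 (3 → 8). Not NE.
(a1, b2): Player II can switch to b1 (5 → 9). Not NE.
(a1, b3): Player II can switch to b1 (8 → 9). Not NE.
(a2, b1): Player II can switch to b3 (6 → 7). Not NE.
(a2, b2): Player I can switch to a1 (3 → 9). Not NE.
(a2, b3): Player I can switch to a1 (8 → 9). Not NE.
(a3, b1): Player I can switch to a1 (2 → 3). Not NE.
(a3, b2): Player I can switch to a1 (5 → 9). Not NE.
(a3, b3): Player I can switch to a1 (3 → 9). Not NE.
(a4, b1): Player I can switch to a1 (1 → 3). Not NE.
(a4, b2): Player I can switch to a1 (4 → 9). Not NE.
(a4, b3): Player I can switch to a1 (6 → 9). Not NE.

There is no pure-strategy Nash equilibrium.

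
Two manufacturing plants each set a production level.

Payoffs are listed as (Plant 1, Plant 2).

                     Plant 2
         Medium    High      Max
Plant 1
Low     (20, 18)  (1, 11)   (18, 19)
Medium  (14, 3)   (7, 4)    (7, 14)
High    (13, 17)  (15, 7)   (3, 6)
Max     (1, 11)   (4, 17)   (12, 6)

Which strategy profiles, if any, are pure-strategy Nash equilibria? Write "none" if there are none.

The unique pure-strategy Nash equilibrium is (Low, Max).

(Low, Medium): Plant 2 can switch to Max (18 → 19). Not NE.
(Low, High): Plant 1 can switch to Medium (1 → 7). Not NE.
(Low, Max): Plant 1 gets 18, best alternative 12; Plant 2 gets 19, best alternative 18. No profitable deviation — NE.
(Medium, Medium): Plant 1 can switch to Low (14 → 20). Not NE.
(Medium, High): Plant 1 can switch to High (7 → 15). Not NE.
(Medium, Max): Plant 1 can switch to Low (7 → 18). Not NE.
(High, Medium): Plant 1 can switch to Low (13 → 20). Not NE.
(The remaining 5 profiles each have a profitable deviation by the same check.)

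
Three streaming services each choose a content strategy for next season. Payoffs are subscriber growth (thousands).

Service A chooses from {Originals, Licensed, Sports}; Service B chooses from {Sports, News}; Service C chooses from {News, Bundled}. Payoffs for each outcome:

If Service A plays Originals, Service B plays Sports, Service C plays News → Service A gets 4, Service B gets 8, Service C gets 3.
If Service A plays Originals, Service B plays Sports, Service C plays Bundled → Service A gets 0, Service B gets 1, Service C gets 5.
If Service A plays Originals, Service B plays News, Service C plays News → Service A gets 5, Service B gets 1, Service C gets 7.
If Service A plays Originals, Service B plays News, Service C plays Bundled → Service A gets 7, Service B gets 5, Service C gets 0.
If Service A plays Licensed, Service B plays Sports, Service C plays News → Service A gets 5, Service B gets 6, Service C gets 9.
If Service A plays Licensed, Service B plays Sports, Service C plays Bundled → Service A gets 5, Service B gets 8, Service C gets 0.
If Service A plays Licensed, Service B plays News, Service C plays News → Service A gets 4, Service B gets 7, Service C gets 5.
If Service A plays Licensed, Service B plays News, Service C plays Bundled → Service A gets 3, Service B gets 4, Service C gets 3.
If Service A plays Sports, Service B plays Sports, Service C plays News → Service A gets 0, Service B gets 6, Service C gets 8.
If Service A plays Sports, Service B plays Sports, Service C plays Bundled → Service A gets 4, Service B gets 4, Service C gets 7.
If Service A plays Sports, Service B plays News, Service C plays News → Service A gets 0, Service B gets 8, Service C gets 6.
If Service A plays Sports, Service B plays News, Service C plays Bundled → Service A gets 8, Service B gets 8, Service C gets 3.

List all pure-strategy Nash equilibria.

There is no pure-strategy Nash equilibrium.

Service A against (Sports, News): payoffs 4, 5, 0 → best response Licensed.
Service A against (Sports, Bundled): payoffs 0, 5, 4 → best response Licensed.
Service A against (News, News): payoffs 5, 4, 0 → best response Originals.
Service A against (News, Bundled): payoffs 7, 3, 8 → best response Sports.
Service B against (Originals, News): payoffs 8, 1 → best response Sports.
Service B against (Originals, Bundled): payoffs 1, 5 → best response News.
Service B against (Licensed, News): payoffs 6, 7 → best response News.
Service B against (Licensed, Bundled): payoffs 8, 4 → best response Sports.
Service B against (Sports, News): payoffs 6, 8 → best response News.
Service B against (Sports, Bundled): payoffs 4, 8 → best response News.
Service C against (Originals, Sports): payoffs 3, 5 → best response Bundled.
Service C against (Originals, News): payoffs 7, 0 → best response News.
Service C against (Licensed, Sports): payoffs 9, 0 → best response News.
Service C against (Licensed, News): payoffs 5, 3 → best response News.
Service C against (Sports, Sports): payoffs 8, 7 → best response News.
Service C against (Sports, News): payoffs 6, 3 → best response News.
No profile is a mutual best response for all players.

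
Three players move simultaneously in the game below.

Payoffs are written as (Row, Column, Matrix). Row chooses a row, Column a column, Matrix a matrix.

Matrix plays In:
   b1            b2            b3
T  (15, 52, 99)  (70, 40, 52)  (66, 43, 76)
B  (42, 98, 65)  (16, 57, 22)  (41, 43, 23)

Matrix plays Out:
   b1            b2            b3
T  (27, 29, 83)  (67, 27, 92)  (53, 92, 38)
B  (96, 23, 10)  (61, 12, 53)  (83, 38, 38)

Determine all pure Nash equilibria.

Row against (b1, In): payoffs 15, 42 → best response B.
Row against (b1, Out): payoffs 27, 96 → best response B.
Row against (b2, In): payoffs 70, 16 → best response T.
Row against (b2, Out): payoffs 67, 61 → best response T.
Row against (b3, In): payoffs 66, 41 → best response T.
Row against (b3, Out): payoffs 53, 83 → best response B.
Column against (T, In): payoffs 52, 40, 43 → best response b1.
Column against (T, Out): payoffs 29, 27, 92 → best response b3.
Column against (B, In): payoffs 98, 57, 43 → best response b1.
Column against (B, Out): payoffs 23, 12, 38 → best response b3.
Matrix against (T, b1): payoffs 99, 83 → best response In.
Matrix against (T, b2): payoffs 52, 92 → best response Out.
Matrix against (T, b3): payoffs 76, 38 → best response In.
Matrix against (B, b1): payoffs 65, 10 → best response In.
Matrix against (B, b2): payoffs 22, 53 → best response Out.
Matrix against (B, b3): payoffs 23, 38 → best response Out.
Mutual best responses: (B, b1, In); (B, b3, Out).

Pure-strategy Nash equilibria: (B, b1, In), (B, b3, Out)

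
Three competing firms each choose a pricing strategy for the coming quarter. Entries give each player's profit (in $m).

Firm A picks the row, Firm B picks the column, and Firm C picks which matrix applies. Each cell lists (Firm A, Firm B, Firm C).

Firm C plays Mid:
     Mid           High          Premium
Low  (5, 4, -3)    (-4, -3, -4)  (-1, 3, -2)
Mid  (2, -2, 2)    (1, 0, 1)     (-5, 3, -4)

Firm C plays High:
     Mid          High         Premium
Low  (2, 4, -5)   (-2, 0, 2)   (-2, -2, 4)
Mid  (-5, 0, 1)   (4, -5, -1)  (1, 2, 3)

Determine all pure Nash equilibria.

(Low, Mid, Mid), (Mid, Premium, High)

Firm A against (Mid, Mid): payoffs 5, 2 → best response Low.
Firm A against (Mid, High): payoffs 2, -5 → best response Low.
Firm A against (High, Mid): payoffs -4, 1 → best response Mid.
Firm A against (High, High): payoffs -2, 4 → best response Mid.
Firm A against (Premium, Mid): payoffs -1, -5 → best response Low.
Firm A against (Premium, High): payoffs -2, 1 → best response Mid.
Firm B against (Low, Mid): payoffs 4, -3, 3 → best response Mid.
Firm B against (Low, High): payoffs 4, 0, -2 → best response Mid.
Firm B against (Mid, Mid): payoffs -2, 0, 3 → best response Premium.
Firm B against (Mid, High): payoffs 0, -5, 2 → best response Premium.
Firm C against (Low, Mid): payoffs -3, -5 → best response Mid.
Firm C against (Low, High): payoffs -4, 2 → best response High.
Firm C against (Low, Premium): payoffs -2, 4 → best response High.
Firm C against (Mid, Mid): payoffs 2, 1 → best response Mid.
Firm C against (Mid, High): payoffs 1, -1 → best response Mid.
Firm C against (Mid, Premium): payoffs -4, 3 → best response High.
Mutual best responses: (Low, Mid, Mid); (Mid, Premium, High).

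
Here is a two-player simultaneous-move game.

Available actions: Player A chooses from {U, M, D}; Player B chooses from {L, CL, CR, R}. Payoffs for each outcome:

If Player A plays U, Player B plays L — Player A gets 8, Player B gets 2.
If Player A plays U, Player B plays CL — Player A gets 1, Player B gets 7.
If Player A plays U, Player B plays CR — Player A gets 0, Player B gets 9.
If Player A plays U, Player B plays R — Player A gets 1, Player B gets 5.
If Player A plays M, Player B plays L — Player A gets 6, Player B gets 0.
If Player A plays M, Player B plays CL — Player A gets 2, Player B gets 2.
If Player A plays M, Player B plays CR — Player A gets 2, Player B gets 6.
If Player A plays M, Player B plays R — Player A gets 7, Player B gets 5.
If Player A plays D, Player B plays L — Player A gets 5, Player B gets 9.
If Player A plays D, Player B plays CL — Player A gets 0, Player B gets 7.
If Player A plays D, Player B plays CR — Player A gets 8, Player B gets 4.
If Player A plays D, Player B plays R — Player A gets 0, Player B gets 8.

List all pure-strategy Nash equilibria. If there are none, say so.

This game has no pure Nash equilibrium.

Player A against L: payoffs 8, 6, 5 → best response U.
Player A against CL: payoffs 1, 2, 0 → best response M.
Player A against CR: payoffs 0, 2, 8 → best response D.
Player A against R: payoffs 1, 7, 0 → best response M.
Player B against U: payoffs 2, 7, 9, 5 → best response CR.
Player B against M: payoffs 0, 2, 6, 5 → best response CR.
Player B against D: payoffs 9, 7, 4, 8 → best response L.
No profile is a mutual best response for all players.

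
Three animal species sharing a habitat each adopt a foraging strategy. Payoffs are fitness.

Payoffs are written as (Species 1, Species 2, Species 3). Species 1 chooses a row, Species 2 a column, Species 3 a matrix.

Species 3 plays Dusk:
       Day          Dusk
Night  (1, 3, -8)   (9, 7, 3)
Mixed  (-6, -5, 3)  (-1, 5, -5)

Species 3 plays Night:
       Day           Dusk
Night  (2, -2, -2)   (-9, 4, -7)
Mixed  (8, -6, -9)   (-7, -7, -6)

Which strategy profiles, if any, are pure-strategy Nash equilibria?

The unique pure-strategy Nash equilibrium is (Night, Dusk, Dusk).

Species 1 against (Day, Dusk): payoffs 1, -6 → best response Night.
Species 1 against (Day, Night): payoffs 2, 8 → best response Mixed.
Species 1 against (Dusk, Dusk): payoffs 9, -1 → best response Night.
Species 1 against (Dusk, Night): payoffs -9, -7 → best response Mixed.
Species 2 against (Night, Dusk): payoffs 3, 7 → best response Dusk.
Species 2 against (Night, Night): payoffs -2, 4 → best response Dusk.
Species 2 against (Mixed, Dusk): payoffs -5, 5 → best response Dusk.
Species 2 against (Mixed, Night): payoffs -6, -7 → best response Day.
Species 3 against (Night, Day): payoffs -8, -2 → best response Night.
Species 3 against (Night, Dusk): payoffs 3, -7 → best response Dusk.
Species 3 against (Mixed, Day): payoffs 3, -9 → best response Dusk.
Species 3 against (Mixed, Dusk): payoffs -5, -6 → best response Dusk.
Mutual best responses: (Night, Dusk, Dusk).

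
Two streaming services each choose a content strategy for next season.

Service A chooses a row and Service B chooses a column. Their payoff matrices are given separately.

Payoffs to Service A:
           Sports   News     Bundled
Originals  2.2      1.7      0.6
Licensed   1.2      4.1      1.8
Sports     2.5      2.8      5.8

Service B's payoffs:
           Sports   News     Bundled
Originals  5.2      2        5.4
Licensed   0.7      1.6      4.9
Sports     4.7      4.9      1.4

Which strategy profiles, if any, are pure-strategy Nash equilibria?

(Originals, Sports): Service A can switch to Sports (2.2 → 2.5). Not NE.
(Originals, News): Service A can switch to Licensed (1.7 → 4.1). Not NE.
(Originals, Bundled): Service A can switch to Licensed (0.6 → 1.8). Not NE.
(Licensed, Sports): Service A can switch to Originals (1.2 → 2.2). Not NE.
(Licensed, News): Service B can switch to Bundled (1.6 → 4.9). Not NE.
(Licensed, Bundled): Service A can switch to Sports (1.8 → 5.8). Not NE.
(Sports, Sports): Service B can switch to News (4.7 → 4.9). Not NE.
(Sports, News): Service A can switch to Licensed (2.8 → 4.1). Not NE.
(Sports, Bundled): Service B can switch to Sports (1.4 → 4.7). Not NE.

No pure-strategy Nash equilibrium.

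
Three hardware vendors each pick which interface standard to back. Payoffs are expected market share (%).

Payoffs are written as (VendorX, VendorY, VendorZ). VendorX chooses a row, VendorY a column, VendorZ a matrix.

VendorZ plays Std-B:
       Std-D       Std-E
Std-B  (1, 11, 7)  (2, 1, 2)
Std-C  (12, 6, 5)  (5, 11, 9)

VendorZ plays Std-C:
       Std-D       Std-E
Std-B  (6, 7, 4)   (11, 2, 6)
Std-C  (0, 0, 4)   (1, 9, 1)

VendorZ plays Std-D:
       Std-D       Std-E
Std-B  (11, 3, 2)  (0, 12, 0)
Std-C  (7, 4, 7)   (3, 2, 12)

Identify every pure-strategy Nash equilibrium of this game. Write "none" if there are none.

Check each profile: it is a Nash equilibrium iff no player can strictly gain by switching unilaterally.
(Std-B, Std-D, Std-B): VendorX can switch to Std-C (1 → 12). Not NE.
(Std-B, Std-D, Std-C): VendorZ can switch to Std-B (4 → 7). Not NE.
(Std-B, Std-D, Std-D): VendorY can switch to Std-E (3 → 12). Not NE.
(Std-B, Std-E, Std-B): VendorX can switch to Std-C (2 → 5). Not NE.
(Std-B, Std-E, Std-C): VendorY can switch to Std-D (2 → 7). Not NE.
(Std-B, Std-E, Std-D): VendorX can switch to Std-C (0 → 3). Not NE.
(Std-C, Std-D, Std-B): VendorY can switch to Std-E (6 → 11). Not NE.
(Std-C, Std-D, Std-C): VendorX can switch to Std-B (0 → 6). Not NE.
(Std-C, Std-D, Std-D): VendorX can switch to Std-B (7 → 11). Not NE.
(Std-C, Std-E, Std-B): VendorZ can switch to Std-D (9 → 12). Not NE.
(Std-C, Std-E, Std-C): VendorX can switch to Std-B (1 → 11). Not NE.
(Std-C, Std-E, Std-D): VendorY can switch to Std-D (2 → 4). Not NE.

No pure-strategy Nash equilibrium.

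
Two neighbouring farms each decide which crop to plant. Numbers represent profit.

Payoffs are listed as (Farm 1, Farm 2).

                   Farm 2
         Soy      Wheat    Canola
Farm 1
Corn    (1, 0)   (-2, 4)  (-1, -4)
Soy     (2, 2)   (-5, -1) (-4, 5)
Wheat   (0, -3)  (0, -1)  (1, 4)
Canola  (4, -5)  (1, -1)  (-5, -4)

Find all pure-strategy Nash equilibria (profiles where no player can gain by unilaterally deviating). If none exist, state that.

(Wheat, Canola); (Canola, Wheat)

Check each profile: it is a Nash equilibrium iff no player can strictly gain by switching unilaterally.
(Corn, Soy): Farm 1 can switch to Soy (1 → 2). Not NE.
(Corn, Wheat): Farm 1 can switch to Wheat (-2 → 0). Not NE.
(Corn, Canola): Farm 1 can switch to Wheat (-1 → 1). Not NE.
(Soy, Soy): Farm 1 can switch to Canola (2 → 4). Not NE.
(Soy, Wheat): Farm 1 can switch to Corn (-5 → -2). Not NE.
(Soy, Canola): Farm 1 can switch to Corn (-4 → -1). Not NE.
(Wheat, Soy): Farm 1 can switch to Corn (0 → 1). Not NE.
(Wheat, Wheat): Farm 1 can switch to Canola (0 → 1). Not NE.
(Wheat, Canola): Farm 1 gets 1, best alternative -1; Farm 2 gets 4, best alternative -1. No profitable deviation — NE.
(Canola, Soy): Farm 2 can switch to Wheat (-5 → -1). Not NE.
(Canola, Wheat): Farm 1 gets 1, best alternative 0; Farm 2 gets -1, best alternative -4. No profitable deviation — NE.
(Canola, Canola): Farm 1 can switch to Corn (-5 → -1). Not NE.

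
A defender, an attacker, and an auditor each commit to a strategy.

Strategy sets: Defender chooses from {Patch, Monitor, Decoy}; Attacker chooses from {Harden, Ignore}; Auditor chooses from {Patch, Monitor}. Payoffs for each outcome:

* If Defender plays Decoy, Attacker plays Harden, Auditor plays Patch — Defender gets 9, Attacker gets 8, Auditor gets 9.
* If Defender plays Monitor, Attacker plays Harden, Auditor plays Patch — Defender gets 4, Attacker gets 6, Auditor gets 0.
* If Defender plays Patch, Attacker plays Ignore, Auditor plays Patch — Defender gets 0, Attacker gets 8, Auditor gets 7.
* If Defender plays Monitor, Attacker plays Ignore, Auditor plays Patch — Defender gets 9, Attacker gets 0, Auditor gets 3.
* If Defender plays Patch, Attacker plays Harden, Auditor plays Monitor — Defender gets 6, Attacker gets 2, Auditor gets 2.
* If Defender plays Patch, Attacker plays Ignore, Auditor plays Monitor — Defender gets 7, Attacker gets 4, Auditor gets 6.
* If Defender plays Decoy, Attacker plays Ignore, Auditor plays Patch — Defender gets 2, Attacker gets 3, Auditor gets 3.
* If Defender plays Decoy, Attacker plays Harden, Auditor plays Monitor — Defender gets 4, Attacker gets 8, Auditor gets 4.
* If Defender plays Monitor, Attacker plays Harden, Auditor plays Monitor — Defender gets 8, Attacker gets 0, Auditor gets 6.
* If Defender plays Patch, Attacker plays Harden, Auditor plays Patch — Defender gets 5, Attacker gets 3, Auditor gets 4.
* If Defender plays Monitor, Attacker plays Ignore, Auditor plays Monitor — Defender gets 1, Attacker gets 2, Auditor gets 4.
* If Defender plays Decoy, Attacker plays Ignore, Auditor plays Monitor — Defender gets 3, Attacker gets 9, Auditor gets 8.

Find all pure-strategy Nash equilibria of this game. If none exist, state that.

(Patch, Harden, Patch): Defender can switch to Decoy (5 → 9). Not NE.
(Patch, Harden, Monitor): Defender can switch to Monitor (6 → 8). Not NE.
(Patch, Ignore, Patch): Defender can switch to Monitor (0 → 9). Not NE.
(Patch, Ignore, Monitor): Auditor can switch to Patch (6 → 7). Not NE.
(Monitor, Harden, Patch): Defender can switch to Patch (4 → 5). Not NE.
(Monitor, Harden, Monitor): Attacker can switch to Ignore (0 → 2). Not NE.
(Monitor, Ignore, Patch): Attacker can switch to Harden (0 → 6). Not NE.
(Monitor, Ignore, Monitor): Defender can switch to Patch (1 → 7). Not NE.
(Decoy, Harden, Patch): Defender gets 9, best alternative 5; Attacker gets 8, best alternative 3; Auditor gets 9, best alternative 4. No profitable deviation — NE.
(The remaining 3 profiles each have a profitable deviation by the same check.)

The unique pure-strategy Nash equilibrium is (Decoy, Harden, Patch).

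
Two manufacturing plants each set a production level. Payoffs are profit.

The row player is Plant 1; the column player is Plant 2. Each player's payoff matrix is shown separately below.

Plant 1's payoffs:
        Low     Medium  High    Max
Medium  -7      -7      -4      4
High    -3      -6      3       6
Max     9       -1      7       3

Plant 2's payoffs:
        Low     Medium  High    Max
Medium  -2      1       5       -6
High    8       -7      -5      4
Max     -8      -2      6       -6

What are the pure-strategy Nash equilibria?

For each strategy profile, look for a profitable unilateral deviation.
(Medium, Low): Plant 1 can switch to High (-7 → -3). Not NE.
(Medium, Medium): Plant 1 can switch to High (-7 → -6). Not NE.
(Medium, High): Plant 1 can switch to High (-4 → 3). Not NE.
(Medium, Max): Plant 1 can switch to High (4 → 6). Not NE.
(High, Low): Plant 1 can switch to Max (-3 → 9). Not NE.
(High, Medium): Plant 1 can switch to Max (-6 → -1). Not NE.
(High, High): Plant 1 can switch to Max (3 → 7). Not NE.
(High, Max): Plant 2 can switch to Low (4 → 8). Not NE.
(Max, High): Plant 1 gets 7, best alternative 3; Plant 2 gets 6, best alternative -2. No profitable deviation — NE.
(The remaining 3 profiles each have a profitable deviation by the same check.)

Pure NE: (Max, High)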